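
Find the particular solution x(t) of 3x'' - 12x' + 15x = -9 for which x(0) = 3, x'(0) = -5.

Divide through by 3: x'' - 4x' + 5x = -3.
Characteristic equation r² - 4r + 5 = 0 has discriminant (-4)² - 4·(5) = -4 < 0, so r = 2 ± i.
Hence x_h = C1*cos(t)*exp(2*t) + C2*exp(2*t)*sin(t).
For the particular solution try x_p = A0. Substituting and matching coefficients of each power of t gives A0 = -3/5, so x_p = -3/5.
General solution: x = -3/5 + C1*cos(t)*exp(2*t) + C2*exp(2*t)*sin(t).
Apply the initial conditions: x(0) = -3/5 + C1 = 3 and x'(0) = C2 + 2*C1 = -5. Solving gives C1 = 18/5, C2 = -61/5.

x = -3/5 - 61*exp(2*t)*sin(t)/5 + 18*cos(t)*exp(2*t)/5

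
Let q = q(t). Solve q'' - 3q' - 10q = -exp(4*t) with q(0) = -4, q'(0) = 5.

q = -151*exp(-2*t)/42 - 4*exp(5*t)/7 + exp(4*t)/6

Characteristic equation r² - 3r - 10 = 0 factors as (r - 5)(r + 2) = 0, so r = 5, -2.
Hence q_h = C1*exp(5*t) + C2*exp(-2*t).
Try q_p = A*exp(4*t). Substituting into the equation and dividing by exp(4*t) gives A = 1/6, so q_p = exp(4*t)/6.
General solution: q = exp(4*t)/6 + C1*exp(5*t) + C2*exp(-2*t).
Apply the initial conditions: q(0) = 1/6 + C1 + C2 = -4 and q'(0) = 2/3 - 2*C2 + 5*C1 = 5. Solving gives C1 = -4/7, C2 = -151/42.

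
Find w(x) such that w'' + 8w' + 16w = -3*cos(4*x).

w = -3*sin(4*x)/32 + C1*exp(-4*x) + C2*x*exp(-4*x)

Characteristic equation r² + 8r + 16 = 0 has discriminant (8)² - 4·(16) = 0, so r = -4 is a repeated root.
Hence w_h = (C1 + C2*x)*exp(-4*x).
Try w_p = A*cos(4*x) + B*sin(4*x). Substituting and equating the coefficients of cos(4x) and sin(4x) gives A = 0, B = -3/32, so w_p = -3*sin(4*x)/32.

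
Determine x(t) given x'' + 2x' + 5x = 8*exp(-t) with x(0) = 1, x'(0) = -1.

x = 2*exp(-t) - cos(2*t)*exp(-t)

Characteristic equation r² + 2r + 5 = 0 has discriminant (2)² - 4·(5) = -16 < 0, so r = -1 ± 2i.
Hence x_h = C1*cos(2*t)*exp(-t) + C2*exp(-t)*sin(2*t).
Try x_p = A*exp(-t). Substituting into the equation and dividing by exp(-t) gives A = 2, so x_p = 2*exp(-t).
General solution: x = 2*exp(-t) + C1*cos(2*t)*exp(-t) + C2*exp(-t)*sin(2*t).
Apply the initial conditions: x(0) = 2 + C1 = 1 and x'(0) = -2 - C1 + 2*C2 = -1. Solving gives C1 = -1, C2 = 0.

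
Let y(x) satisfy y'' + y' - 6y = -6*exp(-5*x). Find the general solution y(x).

Characteristic equation r² + r - 6 = 0 factors as (r + 3)(r - 2) = 0, so r = -3, 2.
Hence y_h = C1*exp(-3*x) + C2*exp(2*x).
Try y_p = A*exp(-5*x). Substituting into the equation and dividing by exp(-5*x) gives A = -3/7, so y_p = -3*exp(-5*x)/7.

y = -3*exp(-5*x)/7 + C1*exp(-3*x) + C2*exp(2*x)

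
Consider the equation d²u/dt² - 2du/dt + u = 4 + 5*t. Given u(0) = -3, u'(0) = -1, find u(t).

Characteristic equation r² - 2r + 1 = 0 has discriminant (-2)² - 4·(1) = 0, so r = 1 is a repeated root.
Hence u_h = (C1 + C2*t)*exp(t).
For the particular solution try u_p = A0 + A1*t. Substituting and matching coefficients of each power of t gives A0 = 14, A1 = 5, so u_p = 14 + 5*t.
General solution: u = 14 + 5*t + C1*exp(t) + C2*t*exp(t).
Apply the initial conditions: u(0) = 14 + C1 = -3 and u'(0) = 5 + C1 + C2 = -1. Solving gives C1 = -17, C2 = 11.

u = 14 - 17*exp(t) + 5*t + 11*t*exp(t)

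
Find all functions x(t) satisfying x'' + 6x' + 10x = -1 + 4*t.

x = -17/50 + 2*t/5 + C1*cos(t)*exp(-3*t) + C2*exp(-3*t)*sin(t)

Characteristic equation r² + 6r + 10 = 0 has discriminant (6)² - 4·(10) = -4 < 0, so r = -3 ± i.
Hence x_h = C1*cos(t)*exp(-3*t) + C2*exp(-3*t)*sin(t).
For the particular solution try x_p = A0 + A1*t. Substituting and matching coefficients of each power of t gives A0 = -17/50, A1 = 2/5, so x_p = -17/50 + 2*t/5.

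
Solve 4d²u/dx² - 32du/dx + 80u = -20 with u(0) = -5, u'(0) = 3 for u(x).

u = -1/4 + 11*exp(4*x)*sin(2*x) - 19*cos(2*x)*exp(4*x)/4

Divide through by 4: u'' - 8u' + 20u = -5.
Characteristic equation r² - 8r + 20 = 0 has discriminant (-8)² - 4·(20) = -16 < 0, so r = 4 ± 2i.
Hence u_h = C1*cos(2*x)*exp(4*x) + C2*exp(4*x)*sin(2*x).
For the particular solution try u_p = A0. Substituting and matching coefficients of each power of x gives A0 = -1/4, so u_p = -1/4.
General solution: u = -1/4 + C1*cos(2*x)*exp(4*x) + C2*exp(4*x)*sin(2*x).
Apply the initial conditions: u(0) = -1/4 + C1 = -5 and u'(0) = 2*C2 + 4*C1 = 3. Solving gives C1 = -19/4, C2 = 11.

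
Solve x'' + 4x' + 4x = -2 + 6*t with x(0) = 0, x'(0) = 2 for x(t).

x = -2 + 2*exp(-2*t) + 3*t/2 + 9*t*exp(-2*t)/2

Characteristic equation r² + 4r + 4 = 0 has discriminant (4)² - 4·(4) = 0, so r = -2 is a repeated root.
Hence x_h = (C1 + C2*t)*exp(-2*t).
For the particular solution try x_p = A0 + A1*t. Substituting and matching coefficients of each power of t gives A0 = -2, A1 = 3/2, so x_p = -2 + 3*t/2.
General solution: x = -2 + 3*t/2 + C1*exp(-2*t) + C2*t*exp(-2*t).
Apply the initial conditions: x(0) = -2 + C1 = 0 and x'(0) = 3/2 + C2 - 2*C1 = 2. Solving gives C1 = 2, C2 = 9/2.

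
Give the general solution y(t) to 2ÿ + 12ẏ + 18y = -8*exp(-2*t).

Divide through by 2: y'' + 6y' + 9y = -4*exp(-2*t).
Characteristic equation r² + 6r + 9 = 0 has discriminant (6)² - 4·(9) = 0, so r = -3 is a repeated root.
Hence y_h = (C1 + C2*t)*exp(-3*t).
Try y_p = A*exp(-2*t). Substituting into the equation and dividing by exp(-2*t) gives A = -4, so y_p = -4*exp(-2*t).

y = -4*exp(-2*t) + C1*exp(-3*t) + C2*t*exp(-3*t)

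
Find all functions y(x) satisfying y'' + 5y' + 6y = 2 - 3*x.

y = 3/4 - x/2 + C1*exp(-3*x) + C2*exp(-2*x)

Characteristic equation r² + 5r + 6 = 0 factors as (r + 3)(r + 2) = 0, so r = -3, -2.
Hence y_h = C1*exp(-3*x) + C2*exp(-2*x).
For the particular solution try y_p = A0 + A1*x. Substituting and matching coefficients of each power of x gives A0 = 3/4, A1 = -1/2, so y_p = 3/4 - x/2.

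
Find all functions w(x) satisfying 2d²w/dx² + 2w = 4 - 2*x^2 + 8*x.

Divide through by 2: w'' + w = 2 - x^2 + 4*x.
Characteristic equation r² + 1 = 0 has discriminant (0)² - 4·(1) = -4 < 0, so r = ± i.
Hence w_h = C1*cos(x) + C2*sin(x).
For the particular solution try w_p = A0 + A1*x + A2*x^2. Substituting and matching coefficients of each power of x gives A0 = 4, A1 = 4, A2 = -1, so w_p = 4 - x^2 + 4*x.

w = 4 - x**2 + 4*x + C1*cos(x) + C2*sin(x)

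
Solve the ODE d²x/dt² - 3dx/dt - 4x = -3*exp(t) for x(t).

Characteristic equation r² - 3r - 4 = 0 factors as (r - 4)(r + 1) = 0, so r = 4, -1.
Hence x_h = C1*exp(4*t) + C2*exp(-t).
Try x_p = A*exp(t). Substituting into the equation and dividing by exp(t) gives A = 1/2, so x_p = exp(t)/2.

x = exp(t)/2 + C1*exp(4*t) + C2*exp(-t)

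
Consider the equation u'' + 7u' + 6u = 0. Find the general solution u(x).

Characteristic equation r² + 7r + 6 = 0 factors as (r + 6)(r + 1) = 0, so r = -6, -1.
Hence u_h = C1*exp(-6*x) + C2*exp(-x).

u = C1*exp(-6*x) + C2*exp(-x)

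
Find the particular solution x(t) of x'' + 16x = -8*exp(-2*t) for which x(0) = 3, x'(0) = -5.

x = -29*sin(4*t)/20 - 2*exp(-2*t)/5 + 17*cos(4*t)/5

Characteristic equation r² + 16 = 0 has discriminant (0)² - 4·(16) = -64 < 0, so r = ± 4i.
Hence x_h = C1*cos(4*t) + C2*sin(4*t).
Try x_p = A*exp(-2*t). Substituting into the equation and dividing by exp(-2*t) gives A = -2/5, so x_p = -2*exp(-2*t)/5.
General solution: x = -2*exp(-2*t)/5 + C1*cos(4*t) + C2*sin(4*t).
Apply the initial conditions: x(0) = -2/5 + C1 = 3 and x'(0) = 4/5 + 4*C2 = -5. Solving gives C1 = 17/5, C2 = -29/20.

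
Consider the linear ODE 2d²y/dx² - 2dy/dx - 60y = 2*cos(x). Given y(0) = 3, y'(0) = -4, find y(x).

y = -31*cos(x)/962 - sin(x)/962 + 413*exp(6*x)/407 + 577*exp(-5*x)/286

Divide through by 2: y'' - y' - 30y = cos(x).
Characteristic equation r² - r - 30 = 0 factors as (r - 6)(r + 5) = 0, so r = 6, -5.
Hence y_h = C1*exp(6*x) + C2*exp(-5*x).
Try y_p = A*cos(x) + B*sin(x). Substituting and equating the coefficients of cos(x) and sin(x) gives A = -31/962, B = -1/962, so y_p = -31*cos(x)/962 - sin(x)/962.
General solution: y = -31*cos(x)/962 - sin(x)/962 + C1*exp(6*x) + C2*exp(-5*x).
Apply the initial conditions: y(0) = -31/962 + C1 + C2 = 3 and y'(0) = -1/962 - 5*C2 + 6*C1 = -4. Solving gives C1 = 413/407, C2 = 577/286.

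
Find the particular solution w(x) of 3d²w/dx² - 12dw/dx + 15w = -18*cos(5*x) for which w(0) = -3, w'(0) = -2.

w = 3*cos(5*x)/20 + 3*sin(5*x)/20 - 63*cos(x)*exp(2*x)/20 + 71*exp(2*x)*sin(x)/20

Divide through by 3: w'' - 4w' + 5w = -6*cos(5*x).
Characteristic equation r² - 4r + 5 = 0 has discriminant (-4)² - 4·(5) = -4 < 0, so r = 2 ± i.
Hence w_h = C1*cos(x)*exp(2*x) + C2*exp(2*x)*sin(x).
Try w_p = A*cos(5*x) + B*sin(5*x). Substituting and equating the coefficients of cos(5x) and sin(5x) gives A = 3/20, B = 3/20, so w_p = 3*cos(5*x)/20 + 3*sin(5*x)/20.
General solution: w = 3*cos(5*x)/20 + 3*sin(5*x)/20 + C1*cos(x)*exp(2*x) + C2*exp(2*x)*sin(x).
Apply the initial conditions: w(0) = 3/20 + C1 = -3 and w'(0) = 3/4 + C2 + 2*C1 = -2. Solving gives C1 = -63/20, C2 = 71/20.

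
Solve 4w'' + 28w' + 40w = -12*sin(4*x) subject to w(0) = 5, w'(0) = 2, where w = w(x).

Divide through by 4: w'' + 7w' + 10w = -3*sin(4*x).
Characteristic equation r² + 7r + 10 = 0 factors as (r + 5)(r + 2) = 0, so r = -5, -2.
Hence w_h = C1*exp(-5*x) + C2*exp(-2*x).
Try w_p = A*cos(4*x) + B*sin(4*x). Substituting and equating the coefficients of cos(4x) and sin(4x) gives A = 21/205, B = 9/410, so w_p = 9*sin(4*x)/410 + 21*cos(4*x)/205.
General solution: w = 9*sin(4*x)/410 + 21*cos(4*x)/205 + C1*exp(-5*x) + C2*exp(-2*x).
Apply the initial conditions: w(0) = 21/205 + C1 + C2 = 5 and w'(0) = 18/205 - 5*C1 - 2*C2 = 2. Solving gives C1 = -160/41, C2 = 44/5.

w = -160*exp(-5*x)/41 + 9*sin(4*x)/410 + 21*cos(4*x)/205 + 44*exp(-2*x)/5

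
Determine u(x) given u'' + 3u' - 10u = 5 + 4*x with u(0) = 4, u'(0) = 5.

Characteristic equation r² + 3r - 10 = 0 factors as (r - 2)(r + 5) = 0, so r = 2, -5.
Hence u_h = C1*exp(2*x) + C2*exp(-5*x).
For the particular solution try u_p = A0 + A1*x. Substituting and matching coefficients of each power of x gives A0 = -31/50, A1 = -2/5, so u_p = -31/50 - 2*x/5.
General solution: u = -31/50 - 2*x/5 + C1*exp(2*x) + C2*exp(-5*x).
Apply the initial conditions: u(0) = -31/50 + C1 + C2 = 4 and u'(0) = -2/5 - 5*C2 + 2*C1 = 5. Solving gives C1 = 57/14, C2 = 96/175.

u = -31/50 - 2*x/5 + 57*exp(2*x)/14 + 96*exp(-5*x)/175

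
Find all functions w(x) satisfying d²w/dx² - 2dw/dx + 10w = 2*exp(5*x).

Characteristic equation r² - 2r + 10 = 0 has discriminant (-2)² - 4·(10) = -36 < 0, so r = 1 ± 3i.
Hence w_h = C1*cos(3*x)*exp(x) + C2*exp(x)*sin(3*x).
Try w_p = A*exp(5*x). Substituting into the equation and dividing by exp(5*x) gives A = 2/25, so w_p = 2*exp(5*x)/25.

w = 2*exp(5*x)/25 + C1*cos(3*x)*exp(x) + C2*exp(x)*sin(3*x)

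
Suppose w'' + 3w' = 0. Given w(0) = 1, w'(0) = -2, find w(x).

w = 1/3 + 2*exp(-3*x)/3

Characteristic equation r² + 3r = 0 factors as (r + 3)r = 0, so r = -3, 0.
Hence w_h = C1*exp(-3*x) + C2.
Apply the initial conditions: w(0) = C1 + C2 = 1 and w'(0) = -3*C1 = -2. Solving gives C1 = 2/3, C2 = 1/3.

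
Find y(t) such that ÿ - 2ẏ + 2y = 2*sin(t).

Characteristic equation r² - 2r + 2 = 0 has discriminant (-2)² - 4·(2) = -4 < 0, so r = 1 ± i.
Hence y_h = C1*cos(t)*exp(t) + C2*exp(t)*sin(t).
Try y_p = A*cos(t) + B*sin(t). Substituting and equating the coefficients of cos(t) and sin(t) gives A = 4/5, B = 2/5, so y_p = 2*sin(t)/5 + 4*cos(t)/5.

y = 2*sin(t)/5 + 4*cos(t)/5 + C1*cos(t)*exp(t) + C2*exp(t)*sin(t)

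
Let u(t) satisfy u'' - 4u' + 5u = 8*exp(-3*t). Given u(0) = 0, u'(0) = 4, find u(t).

Characteristic equation r² - 4r + 5 = 0 has discriminant (-4)² - 4·(5) = -4 < 0, so r = 2 ± i.
Hence u_h = C1*cos(t)*exp(2*t) + C2*exp(2*t)*sin(t).
Try u_p = A*exp(-3*t). Substituting into the equation and dividing by exp(-3*t) gives A = 4/13, so u_p = 4*exp(-3*t)/13.
General solution: u = 4*exp(-3*t)/13 + C1*cos(t)*exp(2*t) + C2*exp(2*t)*sin(t).
Apply the initial conditions: u(0) = 4/13 + C1 = 0 and u'(0) = -12/13 + C2 + 2*C1 = 4. Solving gives C1 = -4/13, C2 = 72/13.

u = 4*exp(-3*t)/13 - 4*cos(t)*exp(2*t)/13 + 72*exp(2*t)*sin(t)/13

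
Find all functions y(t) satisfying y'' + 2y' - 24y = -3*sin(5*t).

Characteristic equation r² + 2r - 24 = 0 factors as (r - 4)(r + 6) = 0, so r = 4, -6.
Hence y_h = C1*exp(4*t) + C2*exp(-6*t).
Try y_p = A*cos(5*t) + B*sin(5*t). Substituting and equating the coefficients of cos(5t) and sin(5t) gives A = 30/2501, B = 147/2501, so y_p = 30*cos(5*t)/2501 + 147*sin(5*t)/2501.

y = 30*cos(5*t)/2501 + 147*sin(5*t)/2501 + C1*exp(4*t) + C2*exp(-6*t)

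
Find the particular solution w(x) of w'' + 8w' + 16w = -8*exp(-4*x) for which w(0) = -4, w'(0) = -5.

w = -4*exp(-4*x) - 21*x*exp(-4*x) - 4*x**2*exp(-4*x)

Characteristic equation r² + 8r + 16 = 0 has discriminant (8)² - 4·(16) = 0, so r = -4 is a repeated root.
Hence w_h = (C1 + C2*x)*exp(-4*x).
Since exp(-4*x) solves the homogeneous equation (r = -4 is a root of multiplicity 2), multiply the trial by x^2. Try w_p = A*x^2*exp(-4*x). Substituting into the equation and dividing by exp(-4*x) gives A = -4, so w_p = -4*x^2*exp(-4*x).
General solution: w = C1*exp(-4*x) - 4*x^2*exp(-4*x) + C2*x*exp(-4*x).
Apply the initial conditions: w(0) = C1 = -4 and w'(0) = C2 - 4*C1 = -5. Solving gives C1 = -4, C2 = -21.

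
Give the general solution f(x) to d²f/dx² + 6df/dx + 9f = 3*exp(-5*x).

Characteristic equation r² + 6r + 9 = 0 has discriminant (6)² - 4·(9) = 0, so r = -3 is a repeated root.
Hence f_h = (C1 + C2*x)*exp(-3*x).
Try f_p = A*exp(-5*x). Substituting into the equation and dividing by exp(-5*x) gives A = 3/4, so f_p = 3*exp(-5*x)/4.

f = 3*exp(-5*x)/4 + C1*exp(-3*x) + C2*x*exp(-3*x)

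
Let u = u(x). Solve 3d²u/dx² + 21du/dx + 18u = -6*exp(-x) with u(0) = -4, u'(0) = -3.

u = -133*exp(-x)/25 + 33*exp(-6*x)/25 - 2*x*exp(-x)/5

Divide through by 3: u'' + 7u' + 6u = -2*exp(-x).
Characteristic equation r² + 7r + 6 = 0 factors as (r + 6)(r + 1) = 0, so r = -6, -1.
Hence u_h = C1*exp(-6*x) + C2*exp(-x).
Since exp(-x) solves the homogeneous equation (r = -1 is a root of multiplicity 1), multiply the trial by x. Try u_p = A*x*exp(-x). Substituting into the equation and dividing by exp(-x) gives A = -2/5, so u_p = -2*x*exp(-x)/5.
General solution: u = C1*exp(-6*x) + C2*exp(-x) - 2*x*exp(-x)/5.
Apply the initial conditions: u(0) = C1 + C2 = -4 and u'(0) = -2/5 - C2 - 6*C1 = -3. Solving gives C1 = 33/25, C2 = -133/25.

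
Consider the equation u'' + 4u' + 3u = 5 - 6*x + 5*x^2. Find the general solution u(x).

Characteristic equation r² + 4r + 3 = 0 factors as (r + 1)(r + 3) = 0, so r = -1, -3.
Hence u_h = C1*exp(-x) + C2*exp(-3*x).
For the particular solution try u_p = A0 + A1*x + A2*x^2. Substituting and matching coefficients of each power of x gives A0 = 247/27, A1 = -58/9, A2 = 5/3, so u_p = 247/27 - 58*x/9 + 5*x^2/3.

u = 247/27 - 58*x/9 + 5*x**2/3 + C1*exp(-x) + C2*exp(-3*x)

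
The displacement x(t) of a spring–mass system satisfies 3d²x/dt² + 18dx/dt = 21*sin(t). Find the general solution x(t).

Divide through by 3: x'' + 6x' = 7*sin(t).
Characteristic equation r² + 6r = 0 factors as (r + 6)r = 0, so r = -6, 0.
Hence x_h = C1*exp(-6*t) + C2.
Try x_p = A*cos(t) + B*sin(t). Substituting and equating the coefficients of cos(t) and sin(t) gives A = -42/37, B = -7/37, so x_p = -42*cos(t)/37 - 7*sin(t)/37.

x = C2 - 42*cos(t)/37 - 7*sin(t)/37 + C1*exp(-6*t)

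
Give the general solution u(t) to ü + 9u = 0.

u = C1*cos(3*t) + C2*sin(3*t)

Characteristic equation r² + 9 = 0 has discriminant (0)² - 4·(9) = -36 < 0, so r = ± 3i.
Hence u_h = C1*cos(3*t) + C2*sin(3*t).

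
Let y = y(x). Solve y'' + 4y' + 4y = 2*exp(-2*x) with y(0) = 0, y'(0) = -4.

Characteristic equation r² + 4r + 4 = 0 has discriminant (4)² - 4·(4) = 0, so r = -2 is a repeated root.
Hence y_h = (C1 + C2*x)*exp(-2*x).
Since exp(-2*x) solves the homogeneous equation (r = -2 is a root of multiplicity 2), multiply the trial by x^2. Try y_p = A*x^2*exp(-2*x). Substituting into the equation and dividing by exp(-2*x) gives A = 1, so y_p = x^2*exp(-2*x).
General solution: y = C1*exp(-2*x) + x^2*exp(-2*x) + C2*x*exp(-2*x).
Apply the initial conditions: y(0) = C1 = 0 and y'(0) = C2 - 2*C1 = -4. Solving gives C1 = 0, C2 = -4.

y = x**2*exp(-2*x) - 4*x*exp(-2*x)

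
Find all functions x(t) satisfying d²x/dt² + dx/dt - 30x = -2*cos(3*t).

x = -sin(3*t)/255 + 13*cos(3*t)/255 + C1*exp(5*t) + C2*exp(-6*t)

Characteristic equation r² + r - 30 = 0 factors as (r - 5)(r + 6) = 0, so r = 5, -6.
Hence x_h = C1*exp(5*t) + C2*exp(-6*t).
Try x_p = A*cos(3*t) + B*sin(3*t). Substituting and equating the coefficients of cos(3t) and sin(3t) gives A = 13/255, B = -1/255, so x_p = -sin(3*t)/255 + 13*cos(3*t)/255.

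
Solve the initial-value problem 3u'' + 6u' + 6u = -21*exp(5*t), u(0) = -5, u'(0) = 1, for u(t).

Divide through by 3: u'' + 2u' + 2u = -7*exp(5*t).
Characteristic equation r² + 2r + 2 = 0 has discriminant (2)² - 4·(2) = -4 < 0, so r = -1 ± i.
Hence u_h = C1*cos(t)*exp(-t) + C2*exp(-t)*sin(t).
Try u_p = A*exp(5*t). Substituting into the equation and dividing by exp(5*t) gives A = -7/37, so u_p = -7*exp(5*t)/37.
General solution: u = -7*exp(5*t)/37 + C1*cos(t)*exp(-t) + C2*exp(-t)*sin(t).
Apply the initial conditions: u(0) = -7/37 + C1 = -5 and u'(0) = -35/37 + C2 - C1 = 1. Solving gives C1 = -178/37, C2 = -106/37.

u = -7*exp(5*t)/37 - 178*cos(t)*exp(-t)/37 - 106*exp(-t)*sin(t)/37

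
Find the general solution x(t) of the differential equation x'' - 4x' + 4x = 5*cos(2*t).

Characteristic equation r² - 4r + 4 = 0 has discriminant (-4)² - 4·(4) = 0, so r = 2 is a repeated root.
Hence x_h = (C1 + C2*t)*exp(2*t).
Try x_p = A*cos(2*t) + B*sin(2*t). Substituting and equating the coefficients of cos(2t) and sin(2t) gives A = 0, B = -5/8, so x_p = -5*sin(2*t)/8.

x = -5*sin(2*t)/8 + C1*exp(2*t) + C2*t*exp(2*t)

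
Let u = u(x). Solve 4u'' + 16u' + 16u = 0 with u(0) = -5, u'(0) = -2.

u = -5*exp(-2*x) - 12*x*exp(-2*x)

Divide through by 4: u'' + 4u' + 4u = 0.
Characteristic equation r² + 4r + 4 = 0 has discriminant (4)² - 4·(4) = 0, so r = -2 is a repeated root.
Hence u_h = (C1 + C2*x)*exp(-2*x).
Apply the initial conditions: u(0) = C1 = -5 and u'(0) = C2 - 2*C1 = -2. Solving gives C1 = -5, C2 = -12.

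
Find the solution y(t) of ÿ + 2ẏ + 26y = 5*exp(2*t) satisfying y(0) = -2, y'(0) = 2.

Characteristic equation r² + 2r + 26 = 0 has discriminant (2)² - 4·(26) = -100 < 0, so r = -1 ± 5i.
Hence y_h = C1*cos(5*t)*exp(-t) + C2*exp(-t)*sin(5*t).
Try y_p = A*exp(2*t). Substituting into the equation and dividing by exp(2*t) gives A = 5/34, so y_p = 5*exp(2*t)/34.
General solution: y = 5*exp(2*t)/34 + C1*cos(5*t)*exp(-t) + C2*exp(-t)*sin(5*t).
Apply the initial conditions: y(0) = 5/34 + C1 = -2 and y'(0) = 5/17 - C1 + 5*C2 = 2. Solving gives C1 = -73/34, C2 = -3/34.

y = 5*exp(2*t)/34 - 73*cos(5*t)*exp(-t)/34 - 3*exp(-t)*sin(5*t)/34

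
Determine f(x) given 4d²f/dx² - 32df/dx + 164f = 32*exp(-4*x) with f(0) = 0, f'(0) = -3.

Divide through by 4: f'' - 8f' + 41f = 8*exp(-4*x).
Characteristic equation r² - 8r + 41 = 0 has discriminant (-8)² - 4·(41) = -100 < 0, so r = 4 ± 5i.
Hence f_h = C1*cos(5*x)*exp(4*x) + C2*exp(4*x)*sin(5*x).
Try f_p = A*exp(-4*x). Substituting into the equation and dividing by exp(-4*x) gives A = 8/89, so f_p = 8*exp(-4*x)/89.
General solution: f = 8*exp(-4*x)/89 + C1*cos(5*x)*exp(4*x) + C2*exp(4*x)*sin(5*x).
Apply the initial conditions: f(0) = 8/89 + C1 = 0 and f'(0) = -32/89 + 4*C1 + 5*C2 = -3. Solving gives C1 = -8/89, C2 = -203/445.

f = 8*exp(-4*x)/89 - 203*exp(4*x)*sin(5*x)/445 - 8*cos(5*x)*exp(4*x)/89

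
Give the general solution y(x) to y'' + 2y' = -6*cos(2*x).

Characteristic equation r² + 2r = 0 factors as (r + 2)r = 0, so r = -2, 0.
Hence y_h = C1*exp(-2*x) + C2.
Try y_p = A*cos(2*x) + B*sin(2*x). Substituting and equating the coefficients of cos(2x) and sin(2x) gives A = 3/4, B = -3/4, so y_p = -3*sin(2*x)/4 + 3*cos(2*x)/4.

y = C2 - 3*sin(2*x)/4 + 3*cos(2*x)/4 + C1*exp(-2*x)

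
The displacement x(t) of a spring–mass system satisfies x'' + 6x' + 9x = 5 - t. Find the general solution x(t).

Characteristic equation r² + 6r + 9 = 0 has discriminant (6)² - 4·(9) = 0, so r = -3 is a repeated root.
Hence x_h = (C1 + C2*t)*exp(-3*t).
For the particular solution try x_p = A0 + A1*t. Substituting and matching coefficients of each power of t gives A0 = 17/27, A1 = -1/9, so x_p = 17/27 - t/9.

x = 17/27 - t/9 + C1*exp(-3*t) + C2*t*exp(-3*t)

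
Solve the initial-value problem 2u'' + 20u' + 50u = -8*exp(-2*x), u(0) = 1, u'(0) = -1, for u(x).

u = -4*exp(-2*x)/9 + 13*exp(-5*x)/9 + 16*x*exp(-5*x)/3

Divide through by 2: u'' + 10u' + 25u = -4*exp(-2*x).
Characteristic equation r² + 10r + 25 = 0 has discriminant (10)² - 4·(25) = 0, so r = -5 is a repeated root.
Hence u_h = (C1 + C2*x)*exp(-5*x).
Try u_p = A*exp(-2*x). Substituting into the equation and dividing by exp(-2*x) gives A = -4/9, so u_p = -4*exp(-2*x)/9.
General solution: u = -4*exp(-2*x)/9 + C1*exp(-5*x) + C2*x*exp(-5*x).
Apply the initial conditions: u(0) = -4/9 + C1 = 1 and u'(0) = 8/9 + C2 - 5*C1 = -1. Solving gives C1 = 13/9, C2 = 16/3.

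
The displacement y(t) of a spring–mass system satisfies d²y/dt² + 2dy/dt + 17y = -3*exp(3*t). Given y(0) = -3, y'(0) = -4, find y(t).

y = -3*exp(3*t)/32 - 93*cos(4*t)*exp(-t)/32 - 53*exp(-t)*sin(4*t)/32

Characteristic equation r² + 2r + 17 = 0 has discriminant (2)² - 4·(17) = -64 < 0, so r = -1 ± 4i.
Hence y_h = C1*cos(4*t)*exp(-t) + C2*exp(-t)*sin(4*t).
Try y_p = A*exp(3*t). Substituting into the equation and dividing by exp(3*t) gives A = -3/32, so y_p = -3*exp(3*t)/32.
General solution: y = -3*exp(3*t)/32 + C1*cos(4*t)*exp(-t) + C2*exp(-t)*sin(4*t).
Apply the initial conditions: y(0) = -3/32 + C1 = -3 and y'(0) = -9/32 - C1 + 4*C2 = -4. Solving gives C1 = -93/32, C2 = -53/32.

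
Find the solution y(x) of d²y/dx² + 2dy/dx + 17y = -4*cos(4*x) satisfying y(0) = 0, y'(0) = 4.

y = -32*sin(4*x)/65 - 4*cos(4*x)/65 + 4*cos(4*x)*exp(-x)/65 + 98*exp(-x)*sin(4*x)/65

Characteristic equation r² + 2r + 17 = 0 has discriminant (2)² - 4·(17) = -64 < 0, so r = -1 ± 4i.
Hence y_h = C1*cos(4*x)*exp(-x) + C2*exp(-x)*sin(4*x).
Try y_p = A*cos(4*x) + B*sin(4*x). Substituting and equating the coefficients of cos(4x) and sin(4x) gives A = -4/65, B = -32/65, so y_p = -32*sin(4*x)/65 - 4*cos(4*x)/65.
General solution: y = -32*sin(4*x)/65 - 4*cos(4*x)/65 + C1*cos(4*x)*exp(-x) + C2*exp(-x)*sin(4*x).
Apply the initial conditions: y(0) = -4/65 + C1 = 0 and y'(0) = -128/65 - C1 + 4*C2 = 4. Solving gives C1 = 4/65, C2 = 98/65.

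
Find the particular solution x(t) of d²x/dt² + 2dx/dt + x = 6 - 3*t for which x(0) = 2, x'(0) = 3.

x = 12 - 10*exp(-t) - 3*t - 4*t*exp(-t)

Characteristic equation r² + 2r + 1 = 0 has discriminant (2)² - 4·(1) = 0, so r = -1 is a repeated root.
Hence x_h = (C1 + C2*t)*exp(-t).
For the particular solution try x_p = A0 + A1*t. Substituting and matching coefficients of each power of t gives A0 = 12, A1 = -3, so x_p = 12 - 3*t.
General solution: x = 12 - 3*t + C1*exp(-t) + C2*t*exp(-t).
Apply the initial conditions: x(0) = 12 + C1 = 2 and x'(0) = -3 + C2 - C1 = 3. Solving gives C1 = -10, C2 = -4.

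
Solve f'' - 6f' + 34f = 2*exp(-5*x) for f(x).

f = 2*exp(-5*x)/89 + C1*cos(5*x)*exp(3*x) + C2*exp(3*x)*sin(5*x)

Characteristic equation r² - 6r + 34 = 0 has discriminant (-6)² - 4·(34) = -100 < 0, so r = 3 ± 5i.
Hence f_h = C1*cos(5*x)*exp(3*x) + C2*exp(3*x)*sin(5*x).
Try f_p = A*exp(-5*x). Substituting into the equation and dividing by exp(-5*x) gives A = 2/89, so f_p = 2*exp(-5*x)/89.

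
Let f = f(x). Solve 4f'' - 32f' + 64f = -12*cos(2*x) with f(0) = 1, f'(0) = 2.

f = -9*cos(2*x)/100 + 3*sin(2*x)/25 + 109*exp(4*x)/100 - 13*x*exp(4*x)/5

Divide through by 4: f'' - 8f' + 16f = -3*cos(2*x).
Characteristic equation r² - 8r + 16 = 0 has discriminant (-8)² - 4·(16) = 0, so r = 4 is a repeated root.
Hence f_h = (C1 + C2*x)*exp(4*x).
Try f_p = A*cos(2*x) + B*sin(2*x). Substituting and equating the coefficients of cos(2x) and sin(2x) gives A = -9/100, B = 3/25, so f_p = -9*cos(2*x)/100 + 3*sin(2*x)/25.
General solution: f = -9*cos(2*x)/100 + 3*sin(2*x)/25 + C1*exp(4*x) + C2*x*exp(4*x).
Apply the initial conditions: f(0) = -9/100 + C1 = 1 and f'(0) = 6/25 + C2 + 4*C1 = 2. Solving gives C1 = 109/100, C2 = -13/5.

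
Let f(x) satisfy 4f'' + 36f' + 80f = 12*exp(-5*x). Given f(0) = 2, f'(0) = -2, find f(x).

Divide through by 4: f'' + 9f' + 20f = 3*exp(-5*x).
Characteristic equation r² + 9r + 20 = 0 factors as (r + 4)(r + 5) = 0, so r = -4, -5.
Hence f_h = C1*exp(-4*x) + C2*exp(-5*x).
Since exp(-5*x) solves the homogeneous equation (r = -5 is a root of multiplicity 1), multiply the trial by x. Try f_p = A*x*exp(-5*x). Substituting into the equation and dividing by exp(-5*x) gives A = -3, so f_p = -3*x*exp(-5*x).
General solution: f = C1*exp(-4*x) + C2*exp(-5*x) - 3*x*exp(-5*x).
Apply the initial conditions: f(0) = C1 + C2 = 2 and f'(0) = -3 - 5*C2 - 4*C1 = -2. Solving gives C1 = 11, C2 = -9.

f = -9*exp(-5*x) + 11*exp(-4*x) - 3*x*exp(-5*x)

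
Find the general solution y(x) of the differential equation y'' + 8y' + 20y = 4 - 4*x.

Characteristic equation r² + 8r + 20 = 0 has discriminant (8)² - 4·(20) = -16 < 0, so r = -4 ± 2i.
Hence y_h = C1*cos(2*x)*exp(-4*x) + C2*exp(-4*x)*sin(2*x).
For the particular solution try y_p = A0 + A1*x. Substituting and matching coefficients of each power of x gives A0 = 7/25, A1 = -1/5, so y_p = 7/25 - x/5.

y = 7/25 - x/5 + C1*cos(2*x)*exp(-4*x) + C2*exp(-4*x)*sin(2*x)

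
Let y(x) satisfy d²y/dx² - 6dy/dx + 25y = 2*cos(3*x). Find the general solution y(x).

Characteristic equation r² - 6r + 25 = 0 has discriminant (-6)² - 4·(25) = -64 < 0, so r = 3 ± 4i.
Hence y_h = C1*cos(4*x)*exp(3*x) + C2*exp(3*x)*sin(4*x).
Try y_p = A*cos(3*x) + B*sin(3*x). Substituting and equating the coefficients of cos(3x) and sin(3x) gives A = 8/145, B = -9/145, so y_p = -9*sin(3*x)/145 + 8*cos(3*x)/145.

y = -9*sin(3*x)/145 + 8*cos(3*x)/145 + C1*cos(4*x)*exp(3*x) + C2*exp(3*x)*sin(4*x)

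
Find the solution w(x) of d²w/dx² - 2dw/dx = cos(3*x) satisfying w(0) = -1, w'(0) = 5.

Characteristic equation r² - 2r = 0 factors as (r - 2)r = 0, so r = 2, 0.
Hence w_h = C1*exp(2*x) + C2.
Try w_p = A*cos(3*x) + B*sin(3*x). Substituting and equating the coefficients of cos(3x) and sin(3x) gives A = -1/13, B = -2/39, so w_p = -2*sin(3*x)/39 - cos(3*x)/13.
General solution: w = C2 - 2*sin(3*x)/39 - cos(3*x)/13 + C1*exp(2*x).
Apply the initial conditions: w(0) = -1/13 + C1 + C2 = -1 and w'(0) = -2/13 + 2*C1 = 5. Solving gives C1 = 67/26, C2 = -7/2.

w = -7/2 - 2*sin(3*x)/39 - cos(3*x)/13 + 67*exp(2*x)/26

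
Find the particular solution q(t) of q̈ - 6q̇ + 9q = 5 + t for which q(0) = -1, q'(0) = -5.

Characteristic equation r² - 6r + 9 = 0 has discriminant (-6)² - 4·(9) = 0, so r = 3 is a repeated root.
Hence q_h = (C1 + C2*t)*exp(3*t).
For the particular solution try q_p = A0 + A1*t. Substituting and matching coefficients of each power of t gives A0 = 17/27, A1 = 1/9, so q_p = 17/27 + t/9.
General solution: q = 17/27 + t/9 + C1*exp(3*t) + C2*t*exp(3*t).
Apply the initial conditions: q(0) = 17/27 + C1 = -1 and q'(0) = 1/9 + C2 + 3*C1 = -5. Solving gives C1 = -44/27, C2 = -2/9.

q = 17/27 - 44*exp(3*t)/27 + t/9 - 2*t*exp(3*t)/9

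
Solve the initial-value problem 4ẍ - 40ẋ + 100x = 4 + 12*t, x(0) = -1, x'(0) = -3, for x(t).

x = 11/125 - 136*exp(5*t)/125 + 3*t/25 + 58*t*exp(5*t)/25

Divide through by 4: x'' - 10x' + 25x = 1 + 3*t.
Characteristic equation r² - 10r + 25 = 0 has discriminant (-10)² - 4·(25) = 0, so r = 5 is a repeated root.
Hence x_h = (C1 + C2*t)*exp(5*t).
For the particular solution try x_p = A0 + A1*t. Substituting and matching coefficients of each power of t gives A0 = 11/125, A1 = 3/25, so x_p = 11/125 + 3*t/25.
General solution: x = 11/125 + 3*t/25 + C1*exp(5*t) + C2*t*exp(5*t).
Apply the initial conditions: x(0) = 11/125 + C1 = -1 and x'(0) = 3/25 + C2 + 5*C1 = -3. Solving gives C1 = -136/125, C2 = 58/25.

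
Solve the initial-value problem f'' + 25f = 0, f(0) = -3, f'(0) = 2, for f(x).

Characteristic equation r² + 25 = 0 has discriminant (0)² - 4·(25) = -100 < 0, so r = ± 5i.
Hence f_h = C1*cos(5*x) + C2*sin(5*x).
Apply the initial conditions: f(0) = C1 = -3 and f'(0) = 5*C2 = 2. Solving gives C1 = -3, C2 = 2/5.

f = -3*cos(5*x) + 2*sin(5*x)/5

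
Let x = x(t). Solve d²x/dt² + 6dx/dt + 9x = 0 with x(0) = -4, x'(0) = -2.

x = -4*exp(-3*t) - 14*t*exp(-3*t)

Characteristic equation r² + 6r + 9 = 0 has discriminant (6)² - 4·(9) = 0, so r = -3 is a repeated root.
Hence x_h = (C1 + C2*t)*exp(-3*t).
Apply the initial conditions: x(0) = C1 = -4 and x'(0) = C2 - 3*C1 = -2. Solving gives C1 = -4, C2 = -14.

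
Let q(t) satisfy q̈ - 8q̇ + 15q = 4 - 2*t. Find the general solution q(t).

q = 44/225 - 2*t/15 + C1*exp(5*t) + C2*exp(3*t)

Characteristic equation r² - 8r + 15 = 0 factors as (r - 5)(r - 3) = 0, so r = 5, 3.
Hence q_h = C1*exp(5*t) + C2*exp(3*t).
For the particular solution try q_p = A0 + A1*t. Substituting and matching coefficients of each power of t gives A0 = 44/225, A1 = -2/15, so q_p = 44/225 - 2*t/15.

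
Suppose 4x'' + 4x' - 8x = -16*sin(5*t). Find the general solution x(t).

Divide through by 4: x'' + x' - 2x = -4*sin(5*t).
Characteristic equation r² + r - 2 = 0 factors as (r + 2)(r - 1) = 0, so r = -2, 1.
Hence x_h = C1*exp(-2*t) + C2*exp(t).
Try x_p = A*cos(5*t) + B*sin(5*t). Substituting and equating the coefficients of cos(5t) and sin(5t) gives A = 10/377, B = 54/377, so x_p = 10*cos(5*t)/377 + 54*sin(5*t)/377.

x = 10*cos(5*t)/377 + 54*sin(5*t)/377 + C1*exp(-2*t) + C2*exp(t)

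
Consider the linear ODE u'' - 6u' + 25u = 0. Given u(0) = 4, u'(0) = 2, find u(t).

u = 4*cos(4*t)*exp(3*t) - 5*exp(3*t)*sin(4*t)/2

Characteristic equation r² - 6r + 25 = 0 has discriminant (-6)² - 4·(25) = -64 < 0, so r = 3 ± 4i.
Hence u_h = C1*cos(4*t)*exp(3*t) + C2*exp(3*t)*sin(4*t).
Apply the initial conditions: u(0) = C1 = 4 and u'(0) = 3*C1 + 4*C2 = 2. Solving gives C1 = 4, C2 = -5/2.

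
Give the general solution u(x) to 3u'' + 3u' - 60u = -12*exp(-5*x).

u = C1*exp(-5*x) + C2*exp(4*x) + 4*x*exp(-5*x)/9

Divide through by 3: u'' + u' - 20u = -4*exp(-5*x).
Characteristic equation r² + r - 20 = 0 factors as (r + 5)(r - 4) = 0, so r = -5, 4.
Hence u_h = C1*exp(-5*x) + C2*exp(4*x).
Since exp(-5*x) solves the homogeneous equation (r = -5 is a root of multiplicity 1), multiply the trial by x. Try u_p = A*x*exp(-5*x). Substituting into the equation and dividing by exp(-5*x) gives A = 4/9, so u_p = 4*x*exp(-5*x)/9.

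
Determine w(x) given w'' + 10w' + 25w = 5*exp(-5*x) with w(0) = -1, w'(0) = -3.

Characteristic equation r² + 10r + 25 = 0 has discriminant (10)² - 4·(25) = 0, so r = -5 is a repeated root.
Hence w_h = (C1 + C2*x)*exp(-5*x).
Since exp(-5*x) solves the homogeneous equation (r = -5 is a root of multiplicity 2), multiply the trial by x^2. Try w_p = A*x^2*exp(-5*x). Substituting into the equation and dividing by exp(-5*x) gives A = 5/2, so w_p = 5*x^2*exp(-5*x)/2.
General solution: w = C1*exp(-5*x) + 5*x^2*exp(-5*x)/2 + C2*x*exp(-5*x).
Apply the initial conditions: w(0) = C1 = -1 and w'(0) = C2 - 5*C1 = -3. Solving gives C1 = -1, C2 = -8.

w = -exp(-5*x) - 8*x*exp(-5*x) + 5*x**2*exp(-5*x)/2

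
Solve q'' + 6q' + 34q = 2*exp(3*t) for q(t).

Characteristic equation r² + 6r + 34 = 0 has discriminant (6)² - 4·(34) = -100 < 0, so r = -3 ± 5i.
Hence q_h = C1*cos(5*t)*exp(-3*t) + C2*exp(-3*t)*sin(5*t).
Try q_p = A*exp(3*t). Substituting into the equation and dividing by exp(3*t) gives A = 2/61, so q_p = 2*exp(3*t)/61.

q = 2*exp(3*t)/61 + C1*cos(5*t)*exp(-3*t) + C2*exp(-3*t)*sin(5*t)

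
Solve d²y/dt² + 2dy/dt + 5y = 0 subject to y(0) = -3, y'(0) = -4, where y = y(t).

Characteristic equation r² + 2r + 5 = 0 has discriminant (2)² - 4·(5) = -16 < 0, so r = -1 ± 2i.
Hence y_h = C1*cos(2*t)*exp(-t) + C2*exp(-t)*sin(2*t).
Apply the initial conditions: y(0) = C1 = -3 and y'(0) = -C1 + 2*C2 = -4. Solving gives C1 = -3, C2 = -7/2.

y = -3*cos(2*t)*exp(-t) - 7*exp(-t)*sin(2*t)/2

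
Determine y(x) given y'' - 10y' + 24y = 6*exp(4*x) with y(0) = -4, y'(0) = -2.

Characteristic equation r² - 10r + 24 = 0 factors as (r - 4)(r - 6) = 0, so r = 4, 6.
Hence y_h = C1*exp(4*x) + C2*exp(6*x).
Since exp(4*x) solves the homogeneous equation (r = 4 is a root of multiplicity 1), multiply the trial by x. Try y_p = A*x*exp(4*x). Substituting into the equation and dividing by exp(4*x) gives A = -3, so y_p = -3*x*exp(4*x).
General solution: y = C1*exp(4*x) + C2*exp(6*x) - 3*x*exp(4*x).
Apply the initial conditions: y(0) = C1 + C2 = -4 and y'(0) = -3 + 4*C1 + 6*C2 = -2. Solving gives C1 = -25/2, C2 = 17/2.

y = -25*exp(4*x)/2 + 17*exp(6*x)/2 - 3*x*exp(4*x)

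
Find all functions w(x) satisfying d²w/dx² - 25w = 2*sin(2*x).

Characteristic equation r² - 25 = 0 factors as (r + 5)(r - 5) = 0, so r = -5, 5.
Hence w_h = C1*exp(-5*x) + C2*exp(5*x).
Try w_p = A*cos(2*x) + B*sin(2*x). Substituting and equating the coefficients of cos(2x) and sin(2x) gives A = 0, B = -2/29, so w_p = -2*sin(2*x)/29.

w = -2*sin(2*x)/29 + C1*exp(-5*x) + C2*exp(5*x)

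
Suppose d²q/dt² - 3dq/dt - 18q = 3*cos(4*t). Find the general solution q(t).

Characteristic equation r² - 3r - 18 = 0 factors as (r + 3)(r - 6) = 0, so r = -3, 6.
Hence q_h = C1*exp(-3*t) + C2*exp(6*t).
Try q_p = A*cos(4*t) + B*sin(4*t). Substituting and equating the coefficients of cos(4t) and sin(4t) gives A = -51/650, B = -9/325, so q_p = -51*cos(4*t)/650 - 9*sin(4*t)/325.

q = -51*cos(4*t)/650 - 9*sin(4*t)/325 + C1*exp(-3*t) + C2*exp(6*t)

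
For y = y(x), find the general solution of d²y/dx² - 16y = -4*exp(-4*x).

Characteristic equation r² - 16 = 0 factors as (r - 4)(r + 4) = 0, so r = 4, -4.
Hence y_h = C1*exp(4*x) + C2*exp(-4*x).
Since exp(-4*x) solves the homogeneous equation (r = -4 is a root of multiplicity 1), multiply the trial by x. Try y_p = A*x*exp(-4*x). Substituting into the equation and dividing by exp(-4*x) gives A = 1/2, so y_p = x*exp(-4*x)/2.

y = C1*exp(4*x) + C2*exp(-4*x) + x*exp(-4*x)/2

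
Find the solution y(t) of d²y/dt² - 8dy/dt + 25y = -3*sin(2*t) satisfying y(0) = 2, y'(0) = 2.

Characteristic equation r² - 8r + 25 = 0 has discriminant (-8)² - 4·(25) = -36 < 0, so r = 4 ± 3i.
Hence y_h = C1*cos(3*t)*exp(4*t) + C2*exp(4*t)*sin(3*t).
Try y_p = A*cos(2*t) + B*sin(2*t). Substituting and equating the coefficients of cos(2t) and sin(2t) gives A = -48/697, B = -63/697, so y_p = -63*sin(2*t)/697 - 48*cos(2*t)/697.
General solution: y = -63*sin(2*t)/697 - 48*cos(2*t)/697 + C1*cos(3*t)*exp(4*t) + C2*exp(4*t)*sin(3*t).
Apply the initial conditions: y(0) = -48/697 + C1 = 2 and y'(0) = -126/697 + 3*C2 + 4*C1 = 2. Solving gives C1 = 1442/697, C2 = -1416/697.

y = -63*sin(2*t)/697 - 48*cos(2*t)/697 - 1416*exp(4*t)*sin(3*t)/697 + 1442*cos(3*t)*exp(4*t)/697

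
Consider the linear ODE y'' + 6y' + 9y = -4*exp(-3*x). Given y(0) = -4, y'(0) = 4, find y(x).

Characteristic equation r² + 6r + 9 = 0 has discriminant (6)² - 4·(9) = 0, so r = -3 is a repeated root.
Hence y_h = (C1 + C2*x)*exp(-3*x).
Since exp(-3*x) solves the homogeneous equation (r = -3 is a root of multiplicity 2), multiply the trial by x^2. Try y_p = A*x^2*exp(-3*x). Substituting into the equation and dividing by exp(-3*x) gives A = -2, so y_p = -2*x^2*exp(-3*x).
General solution: y = C1*exp(-3*x) - 2*x^2*exp(-3*x) + C2*x*exp(-3*x).
Apply the initial conditions: y(0) = C1 = -4 and y'(0) = C2 - 3*C1 = 4. Solving gives C1 = -4, C2 = -8.

y = -4*exp(-3*x) - 8*x*exp(-3*x) - 2*x**2*exp(-3*x)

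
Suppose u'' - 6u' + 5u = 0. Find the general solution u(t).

u = C1*exp(5*t) + C2*exp(t)

Characteristic equation r² - 6r + 5 = 0 factors as (r - 5)(r - 1) = 0, so r = 5, 1.
Hence u_h = C1*exp(5*t) + C2*exp(t).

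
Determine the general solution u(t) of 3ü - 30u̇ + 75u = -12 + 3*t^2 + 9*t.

Divide through by 3: u'' - 10u' + 25u = -4 + t^2 + 3*t.
Characteristic equation r² - 10r + 25 = 0 has discriminant (-10)² - 4·(25) = 0, so r = 5 is a repeated root.
Hence u_h = (C1 + C2*t)*exp(5*t).
For the particular solution try u_p = A0 + A1*t + A2*t^2. Substituting and matching coefficients of each power of t gives A0 = -64/625, A1 = 19/125, A2 = 1/25, so u_p = -64/625 + t^2/25 + 19*t/125.

u = -64/625 + t**2/25 + 19*t/125 + C1*exp(5*t) + C2*t*exp(5*t)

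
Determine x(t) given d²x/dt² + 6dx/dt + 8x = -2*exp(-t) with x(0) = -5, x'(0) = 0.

Characteristic equation r² + 6r + 8 = 0 factors as (r + 4)(r + 2) = 0, so r = -4, -2.
Hence x_h = C1*exp(-4*t) + C2*exp(-2*t).
Try x_p = A*exp(-t). Substituting into the equation and dividing by exp(-t) gives A = -2/3, so x_p = -2*exp(-t)/3.
General solution: x = -2*exp(-t)/3 + C1*exp(-4*t) + C2*exp(-2*t).
Apply the initial conditions: x(0) = -2/3 + C1 + C2 = -5 and x'(0) = 2/3 - 4*C1 - 2*C2 = 0. Solving gives C1 = 14/3, C2 = -9.

x = -9*exp(-2*t) - 2*exp(-t)/3 + 14*exp(-4*t)/3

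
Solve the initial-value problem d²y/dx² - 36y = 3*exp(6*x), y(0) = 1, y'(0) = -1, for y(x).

Characteristic equation r² - 36 = 0 factors as (r - 6)(r + 6) = 0, so r = 6, -6.
Hence y_h = C1*exp(6*x) + C2*exp(-6*x).
Since exp(6*x) solves the homogeneous equation (r = 6 is a root of multiplicity 1), multiply the trial by x. Try y_p = A*x*exp(6*x). Substituting into the equation and dividing by exp(6*x) gives A = 1/4, so y_p = x*exp(6*x)/4.
General solution: y = C1*exp(6*x) + C2*exp(-6*x) + x*exp(6*x)/4.
Apply the initial conditions: y(0) = C1 + C2 = 1 and y'(0) = 1/4 - 6*C2 + 6*C1 = -1. Solving gives C1 = 19/48, C2 = 29/48.

y = 19*exp(6*x)/48 + 29*exp(-6*x)/48 + x*exp(6*x)/4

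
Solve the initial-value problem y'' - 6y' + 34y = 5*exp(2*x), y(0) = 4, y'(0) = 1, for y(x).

Characteristic equation r² - 6r + 34 = 0 has discriminant (-6)² - 4·(34) = -100 < 0, so r = 3 ± 5i.
Hence y_h = C1*cos(5*x)*exp(3*x) + C2*exp(3*x)*sin(5*x).
Try y_p = A*exp(2*x). Substituting into the equation and dividing by exp(2*x) gives A = 5/26, so y_p = 5*exp(2*x)/26.
General solution: y = 5*exp(2*x)/26 + C1*cos(5*x)*exp(3*x) + C2*exp(3*x)*sin(5*x).
Apply the initial conditions: y(0) = 5/26 + C1 = 4 and y'(0) = 5/13 + 3*C1 + 5*C2 = 1. Solving gives C1 = 99/26, C2 = -281/130.

y = 5*exp(2*x)/26 - 281*exp(3*x)*sin(5*x)/130 + 99*cos(5*x)*exp(3*x)/26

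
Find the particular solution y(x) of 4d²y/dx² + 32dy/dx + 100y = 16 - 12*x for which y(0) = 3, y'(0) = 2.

Divide through by 4: y'' + 8y' + 25y = 4 - 3*x.
Characteristic equation r² + 8r + 25 = 0 has discriminant (8)² - 4·(25) = -36 < 0, so r = -4 ± 3i.
Hence y_h = C1*cos(3*x)*exp(-4*x) + C2*exp(-4*x)*sin(3*x).
For the particular solution try y_p = A0 + A1*x. Substituting and matching coefficients of each power of x gives A0 = 124/625, A1 = -3/25, so y_p = 124/625 - 3*x/25.
General solution: y = 124/625 - 3*x/25 + C1*cos(3*x)*exp(-4*x) + C2*exp(-4*x)*sin(3*x).
Apply the initial conditions: y(0) = 124/625 + C1 = 3 and y'(0) = -3/25 - 4*C1 + 3*C2 = 2. Solving gives C1 = 1751/625, C2 = 8329/1875.

y = 124/625 - 3*x/25 + 1751*cos(3*x)*exp(-4*x)/625 + 8329*exp(-4*x)*sin(3*x)/1875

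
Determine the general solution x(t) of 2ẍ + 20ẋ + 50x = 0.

Divide through by 2: x'' + 10x' + 25x = 0.
Characteristic equation r² + 10r + 25 = 0 has discriminant (10)² - 4·(25) = 0, so r = -5 is a repeated root.
Hence x_h = (C1 + C2*t)*exp(-5*t).

x = C1*exp(-5*t) + C2*t*exp(-5*t)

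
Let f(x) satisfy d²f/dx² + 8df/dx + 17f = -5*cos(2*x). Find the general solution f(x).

f = -16*sin(2*x)/85 - 13*cos(2*x)/85 + C1*cos(x)*exp(-4*x) + C2*exp(-4*x)*sin(x)

Characteristic equation r² + 8r + 17 = 0 has discriminant (8)² - 4·(17) = -4 < 0, so r = -4 ± i.
Hence f_h = C1*cos(x)*exp(-4*x) + C2*exp(-4*x)*sin(x).
Try f_p = A*cos(2*x) + B*sin(2*x). Substituting and equating the coefficients of cos(2x) and sin(2x) gives A = -13/85, B = -16/85, so f_p = -16*sin(2*x)/85 - 13*cos(2*x)/85.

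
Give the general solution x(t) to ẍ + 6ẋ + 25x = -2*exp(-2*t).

x = -2*exp(-2*t)/17 + C1*cos(4*t)*exp(-3*t) + C2*exp(-3*t)*sin(4*t)

Characteristic equation r² + 6r + 25 = 0 has discriminant (6)² - 4·(25) = -64 < 0, so r = -3 ± 4i.
Hence x_h = C1*cos(4*t)*exp(-3*t) + C2*exp(-3*t)*sin(4*t).
Try x_p = A*exp(-2*t). Substituting into the equation and dividing by exp(-2*t) gives A = -2/17, so x_p = -2*exp(-2*t)/17.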